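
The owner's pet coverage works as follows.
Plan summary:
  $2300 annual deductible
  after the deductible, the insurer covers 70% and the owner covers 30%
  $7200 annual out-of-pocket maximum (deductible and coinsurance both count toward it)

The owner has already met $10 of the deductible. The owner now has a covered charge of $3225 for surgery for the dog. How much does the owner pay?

$10 of the $2300 deductible is already met, leaving $2290.
After the $2290 deductible portion, $3225 − $2290 = $935 is subject to coinsurance.
Coinsurance: $935 × 30% = $280.50.
So the owner owes $2290 + $280.50 = $2570.50 before any cap.
Year-to-date out-of-pocket becomes $10 + $2570.50 = $2580.50, still under the $7200 maximum, so no cap applies.

$2570.50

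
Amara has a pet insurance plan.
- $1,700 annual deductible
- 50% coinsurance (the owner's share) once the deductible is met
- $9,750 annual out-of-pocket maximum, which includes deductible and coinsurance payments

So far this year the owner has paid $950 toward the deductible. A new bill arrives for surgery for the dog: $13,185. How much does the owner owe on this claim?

Deductible still to meet: $1,700 − $950 = $750.
The remaining $12,435 (= $13,185 − $750) moves to coinsurance.
Owner's 50% share of $12,435 is $6,217.50.
So the owner owes $750 + $6,217.50 = $6,967.50 before any cap.
Year-to-date out-of-pocket becomes $950 + $6,967.50 = $7,917.50, still under the $9,750 maximum, so no cap applies.

$6,967.50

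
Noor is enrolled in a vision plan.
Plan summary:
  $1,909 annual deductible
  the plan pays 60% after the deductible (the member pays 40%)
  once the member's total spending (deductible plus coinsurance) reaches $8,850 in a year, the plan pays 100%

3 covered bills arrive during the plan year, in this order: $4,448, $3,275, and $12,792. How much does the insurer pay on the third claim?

Bill 1, $4,448: $1,909 to deductible, leaving $2,539; 40% of $2,539 = $1,015.60. Cost to member: $2,924.60. OOP to date $2,924.60. Insurer: $4,448 − $2,924.60 = $1,523.40.
Bill 2, $3,275: deductible met; 40% of $3,275 = $1,310. Member pays $1,310; OOP now $4,234.60. Plan pays $3,275 − $1,310 = $1,965.
Bill 3, $12,792: 40% coinsurance on $12,792 = $5,116.80. Adding that to $4,234.60 gives $9,351.40, past the $8,850 cap; member pays only $8,850 − $4,234.60 = $4,615.40. Plan pays $12,792 − $4,615.40 = $8,176.60.

$8,176.60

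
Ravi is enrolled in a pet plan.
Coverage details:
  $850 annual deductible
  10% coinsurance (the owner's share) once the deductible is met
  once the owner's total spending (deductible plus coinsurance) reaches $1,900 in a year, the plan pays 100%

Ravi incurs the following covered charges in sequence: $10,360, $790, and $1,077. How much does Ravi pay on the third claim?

$20

Bill 1, $10,360: $850 finishes the deductible; $9,510 goes to coinsurance; coinsurance $9,510 × 10% = $951. Owner pays $1,801; OOP now $1,801.
Bill 2, $790: 10% coinsurance on $790 = $79. Owner owes $79 (running OOP $1,880).
Bill 3, $1,077: deductible met; 10% of $1,077 = $107.70. Adding that to $1,880 gives $1,987.70, past the $1,900 cap; owner pays only $1,900 − $1,880 = $20.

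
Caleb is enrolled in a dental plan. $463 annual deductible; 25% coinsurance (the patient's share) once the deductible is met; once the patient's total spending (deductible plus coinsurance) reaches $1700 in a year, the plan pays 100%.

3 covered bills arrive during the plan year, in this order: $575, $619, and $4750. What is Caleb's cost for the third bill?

$1054.25

#1 ($575): $463 finishes the deductible; $112 goes to coinsurance; 25% of $112 = $28. Cost to patient: $491. OOP to date $491.
#2 ($619): deductible met; 25% of $619 = $154.75. Patient owes $154.75 (running OOP $645.75).
#3 ($4750): deductible met; 25% of $4750 = $1187.50. Adding that to $645.75 gives $1833.25, past the $1700 cap; patient pays only $1700 − $645.75 = $1054.25.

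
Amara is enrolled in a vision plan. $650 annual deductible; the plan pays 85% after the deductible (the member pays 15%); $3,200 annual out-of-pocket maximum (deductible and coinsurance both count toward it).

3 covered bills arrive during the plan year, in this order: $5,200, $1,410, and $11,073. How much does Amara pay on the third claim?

$1,656

#1 ($5,200): $650 finishes the deductible; $4,550 goes to coinsurance; 15% of $4,550 = $682.50. Cost to member: $1,332.50. OOP to date $1,332.50.
#2 ($1,410): deductible already satisfied, so member's share is 15% × $1,410 = $211.50. Member pays $211.50; OOP now $1,544.
#3 ($11,073): deductible met; 15% of $11,073 = $1,660.95. Adding that to $1,544 gives $3,204.95, past the $3,200 cap; member pays only $3,200 − $1,544 = $1,656.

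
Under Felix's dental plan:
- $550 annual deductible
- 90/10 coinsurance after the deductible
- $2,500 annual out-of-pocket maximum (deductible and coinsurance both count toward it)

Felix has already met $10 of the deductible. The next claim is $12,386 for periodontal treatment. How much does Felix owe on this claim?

Deductible still to meet: $550 − $10 = $540.
After the $540 deductible portion, $12,386 − $540 = $11,846 is subject to coinsurance.
10% of $11,846 = $1,184.60 falls to the patient.
Patient responsibility before any cap: $540 + $1,184.60 = $1,724.60.
Year-to-date out-of-pocket becomes $10 + $1,724.60 = $1,734.60, still under the $2,500 maximum, so no cap applies.

$1,724.60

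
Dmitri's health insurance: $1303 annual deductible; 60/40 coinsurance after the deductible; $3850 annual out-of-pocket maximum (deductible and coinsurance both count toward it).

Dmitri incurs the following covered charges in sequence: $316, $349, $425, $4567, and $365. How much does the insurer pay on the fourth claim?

Bill 1, $316: fully absorbed by the deductible. Cost to patient: $316. OOP to date $316. Plan pays $316 − $316 = $0.
Bill 2, $349: fully absorbed by the deductible. Cost to patient: $349. OOP to date $665. Insurer: $349 − $349 = $0.
Bill 3, $425: entire amount goes to the deductible. Patient pays $425; OOP now $1090. Insurer: $425 − $425 = $0.
Bill 4, $4567: $213 to deductible, leaving $4354; 40% of $4354 = $1741.60. Patient pays $1954.60; OOP now $3044.60. Insurer: $4567 − $1954.60 = $2612.40.

$2612.40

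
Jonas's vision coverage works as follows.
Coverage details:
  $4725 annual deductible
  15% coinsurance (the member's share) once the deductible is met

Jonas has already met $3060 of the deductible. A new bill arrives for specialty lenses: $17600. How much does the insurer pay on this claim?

$13544.75

Remaining deductible: $4725 − $3060 = $1665.
The remaining $15935 (= $17600 − $1665) moves to coinsurance.
Member's 15% share of $15935 is $2390.25.
So the member owes $1665 + $2390.25 = $4055.25.
Insurer pays the balance: $17600 − $4055.25 = $13544.75.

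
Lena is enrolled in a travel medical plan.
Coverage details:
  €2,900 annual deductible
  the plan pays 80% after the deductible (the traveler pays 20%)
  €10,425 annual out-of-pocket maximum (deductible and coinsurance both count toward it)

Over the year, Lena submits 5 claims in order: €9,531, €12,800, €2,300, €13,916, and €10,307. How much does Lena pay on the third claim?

Bill 1, €9,531: €2,900 finishes the deductible; €6,631 goes to coinsurance; 20% of €6,631 = €1,326.20. Traveler owes €4,226.20 (running OOP €4,226.20).
Bill 2, €12,800: deductible already satisfied, so traveler's share is 20% × €12,800 = €2,560. Cost to traveler: €2,560. OOP to date €6,786.20.
Bill 3, €2,300: deductible met; 20% of €2,300 = €460. Traveler owes €460 (running OOP €7,246.20).

€460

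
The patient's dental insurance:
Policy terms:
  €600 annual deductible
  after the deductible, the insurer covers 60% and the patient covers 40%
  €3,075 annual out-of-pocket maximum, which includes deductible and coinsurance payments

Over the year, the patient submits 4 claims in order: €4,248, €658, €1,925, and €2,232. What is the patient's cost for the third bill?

€752.60

Claim 1 (€4,248): €600 to deductible, leaving €3,648; 40% of €3,648 = €1,459.20. Patient owes €2,059.20 (running OOP €2,059.20).
Claim 2 (€658): deductible met; 40% of €658 = €263.20. Patient owes €263.20 (running OOP €2,322.40).
Claim 3 (€1,925): deductible already satisfied, so patient's share is 40% × €1,925 = €770. That would push OOP to €3,092.40, over the €3,075 cap, so patient pays €3,075 − €2,322.40 = €752.60.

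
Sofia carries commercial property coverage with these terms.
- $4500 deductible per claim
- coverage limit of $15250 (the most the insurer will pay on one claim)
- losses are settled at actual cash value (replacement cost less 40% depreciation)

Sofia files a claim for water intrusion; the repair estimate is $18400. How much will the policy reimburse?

Depreciate 40%: the covered value is $18400 × 0.6 = $11040.
Less the $4500 deductible: $11040 − $4500 = $6540.
$6540 is within the $15250 limit, so the insurer pays $6540.

$6540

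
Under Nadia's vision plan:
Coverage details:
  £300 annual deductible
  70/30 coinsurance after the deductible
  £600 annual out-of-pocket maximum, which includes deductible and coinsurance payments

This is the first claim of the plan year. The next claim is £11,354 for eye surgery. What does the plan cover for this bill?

£10,754

The full £300 deductible is still open; £300 of this bill applies to it.
The remaining £11,054 (= £11,354 − £300) moves to coinsurance.
Member's 30% share of £11,054 is £3,316.20.
Member responsibility before any cap: £300 + £3,316.20 = £3,616.20.
Year-to-date out-of-pocket would reach £0 + £3,616.20 = £3,616.20, above the £600 maximum, so the member pays only £600 − £0 = £600.
Insurer pays the balance: £11,354 − £600 = £10,754.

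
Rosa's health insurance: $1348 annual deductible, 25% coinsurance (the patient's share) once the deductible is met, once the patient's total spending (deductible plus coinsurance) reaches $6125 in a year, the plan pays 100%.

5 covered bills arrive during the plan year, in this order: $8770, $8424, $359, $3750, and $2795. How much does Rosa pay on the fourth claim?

Claim 1 ($8770): $1348 finishes the deductible; $7422 goes to coinsurance; patient's 25% is $1855.50. Cost to patient: $3203.50. OOP to date $3203.50.
Claim 2 ($8424): 25% coinsurance on $8424 = $2106. Patient owes $2106 (running OOP $5309.50).
Claim 3 ($359): deductible met; 25% of $359 = $89.75. Patient pays $89.75; OOP now $5399.25.
Claim 4 ($3750): deductible already satisfied, so patient's share is 25% × $3750 = $937.50. That would push OOP to $6336.75, over the $6125 cap, so patient pays $6125 − $5399.25 = $725.75.

$725.75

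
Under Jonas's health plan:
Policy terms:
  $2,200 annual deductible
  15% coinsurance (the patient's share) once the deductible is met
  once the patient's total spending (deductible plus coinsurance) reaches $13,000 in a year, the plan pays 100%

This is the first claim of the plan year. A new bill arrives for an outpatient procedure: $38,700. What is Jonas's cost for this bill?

$7,675

Nothing has been paid toward the $2,200 deductible, so the first $2,200 of this charge is applied there.
After the $2,200 deductible portion, $38,700 − $2,200 = $36,500 is subject to coinsurance.
Patient's 15% share of $36,500 is $5,475.
So the patient owes $2,200 + $5,475 = $7,675 before any cap.
Total out-of-pocket so far would be $0 + $7,675 = $7,675, below the $13,000 cap — no reduction.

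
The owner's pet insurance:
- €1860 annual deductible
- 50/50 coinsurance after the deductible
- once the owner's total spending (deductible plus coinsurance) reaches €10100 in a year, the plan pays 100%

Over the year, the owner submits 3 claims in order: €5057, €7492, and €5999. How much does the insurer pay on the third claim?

€3103.50

#1 (€5057): deductible takes €1860, €3197 remains; coinsurance €3197 × 50% = €1598.50. Cost to owner: €3458.50. OOP to date €3458.50. Insurer: €5057 − €3458.50 = €1598.50.
#2 (€7492): deductible already satisfied, so owner's share is 50% × €7492 = €3746. Owner pays €3746; OOP now €7204.50. Plan pays €7492 − €3746 = €3746.
#3 (€5999): deductible already satisfied, so owner's share is 50% × €5999 = €2999.50. OOP would hit €10204 > €10100, so the cap limits the owner to €10100 − €7204.50 = €2895.50. Insurer: €5999 − €2895.50 = €3103.50.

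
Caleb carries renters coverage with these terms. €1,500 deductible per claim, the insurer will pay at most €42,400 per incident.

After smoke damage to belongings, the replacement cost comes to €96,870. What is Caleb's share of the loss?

Subtract the deductible: €96,870 − €1,500 = €95,370.
€95,370 exceeds the €42,400 limit, so the insurer pays the limit: €42,400.
The tenant bears the rest of the original loss: €96,870 − €42,400 = €54,470.

€54,470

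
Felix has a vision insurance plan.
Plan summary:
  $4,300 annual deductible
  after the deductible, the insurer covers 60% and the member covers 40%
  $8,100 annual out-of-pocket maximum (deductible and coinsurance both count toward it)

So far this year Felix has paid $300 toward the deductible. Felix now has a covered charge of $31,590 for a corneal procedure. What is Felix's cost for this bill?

$7,800

$300 of the $4,300 deductible is already met, leaving $4,000.
That leaves $31,590 − $4,000 = $27,590 for coinsurance.
Coinsurance: $27,590 × 40% = $11,036.
Member responsibility before any cap: $4,000 + $11,036 = $15,036.
Year-to-date out-of-pocket would reach $300 + $15,036 = $15,336, above the $8,100 maximum, so the member pays only $8,100 − $300 = $7,800.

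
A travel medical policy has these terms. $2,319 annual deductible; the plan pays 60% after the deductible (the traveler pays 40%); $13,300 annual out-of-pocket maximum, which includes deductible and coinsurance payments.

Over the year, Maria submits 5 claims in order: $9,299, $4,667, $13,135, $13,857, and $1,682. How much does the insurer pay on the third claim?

Claim 1 ($9,299): deductible takes $2,319, $6,980 remains; coinsurance $6,980 × 40% = $2,792. Cost to traveler: $5,111. OOP to date $5,111. Plan pays $9,299 − $5,111 = $4,188.
Claim 2 ($4,667): deductible already satisfied, so traveler's share is 40% × $4,667 = $1,866.80. Cost to traveler: $1,866.80. OOP to date $6,977.80. Plan pays $4,667 − $1,866.80 = $2,800.20.
Claim 3 ($13,135): deductible met; 40% of $13,135 = $5,254. Traveler owes $5,254 (running OOP $12,231.80). Insurer: $13,135 − $5,254 = $7,881.

$7,881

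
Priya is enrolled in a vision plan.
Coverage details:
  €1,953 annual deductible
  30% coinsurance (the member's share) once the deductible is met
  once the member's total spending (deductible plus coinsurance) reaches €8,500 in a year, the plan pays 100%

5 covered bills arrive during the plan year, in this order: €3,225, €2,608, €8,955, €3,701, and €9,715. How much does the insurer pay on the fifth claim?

€8,128.80

#1 (€3,225): €1,953 to deductible, leaving €1,272; coinsurance €1,272 × 30% = €381.60. Cost to member: €2,334.60. OOP to date €2,334.60. Insurer: €3,225 − €2,334.60 = €890.40.
#2 (€2,608): 30% coinsurance on €2,608 = €782.40. Cost to member: €782.40. OOP to date €3,117. Insurer: €2,608 − €782.40 = €1,825.60.
#3 (€8,955): 30% coinsurance on €8,955 = €2,686.50. Member pays €2,686.50; OOP now €5,803.50. Insurer: €8,955 − €2,686.50 = €6,268.50.
#4 (€3,701): deductible already satisfied, so member's share is 30% × €3,701 = €1,110.30. Member owes €1,110.30 (running OOP €6,913.80). Plan pays €3,701 − €1,110.30 = €2,590.70.
#5 (€9,715): deductible already satisfied, so member's share is 30% × €9,715 = €2,914.50. OOP would hit €9,828.30 > €8,500, so the cap limits the member to €8,500 − €6,913.80 = €1,586.20. Plan pays €9,715 − €1,586.20 = €8,128.80.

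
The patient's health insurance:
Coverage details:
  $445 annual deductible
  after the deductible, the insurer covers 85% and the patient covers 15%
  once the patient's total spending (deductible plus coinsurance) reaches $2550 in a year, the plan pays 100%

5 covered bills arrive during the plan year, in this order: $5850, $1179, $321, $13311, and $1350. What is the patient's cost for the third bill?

Bill 1, $5850: deductible takes $445, $5405 remains; coinsurance $5405 × 15% = $810.75. Cost to patient: $1255.75. OOP to date $1255.75.
Bill 2, $1179: deductible already satisfied, so patient's share is 15% × $1179 = $176.85. Patient owes $176.85 (running OOP $1432.60).
Bill 3, $321: 15% coinsurance on $321 = $48.15. Patient pays $48.15; OOP now $1480.75.

$48.15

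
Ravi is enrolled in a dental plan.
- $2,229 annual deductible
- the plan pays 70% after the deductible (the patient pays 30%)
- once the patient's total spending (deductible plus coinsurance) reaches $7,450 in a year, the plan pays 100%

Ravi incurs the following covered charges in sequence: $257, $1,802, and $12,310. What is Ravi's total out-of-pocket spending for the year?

$5,871

#1 ($257): fully absorbed by the deductible. Cost to patient: $257. OOP to date $257.
#2 ($1,802): fully absorbed by the deductible. Patient pays $1,802; OOP now $2,059.
#3 ($12,310): deductible takes $170, $12,140 remains; patient's 30% is $3,642. Patient owes $3,812 (running OOP $5,871).
Summing the patient's payments: $257 + $1,802 + $3,812 = $5,871.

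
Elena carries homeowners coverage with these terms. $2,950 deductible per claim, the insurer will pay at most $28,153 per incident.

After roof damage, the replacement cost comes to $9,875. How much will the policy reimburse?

Subtract the deductible: $9,875 − $2,950 = $6,925.
$6,925 is within the $28,153 limit, so the insurer pays $6,925.

$6,925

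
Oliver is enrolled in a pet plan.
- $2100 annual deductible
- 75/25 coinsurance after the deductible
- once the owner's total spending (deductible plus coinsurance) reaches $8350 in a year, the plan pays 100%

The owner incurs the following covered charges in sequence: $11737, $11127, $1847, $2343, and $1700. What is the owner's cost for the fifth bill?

$11.50

Claim 1 — $11737: $2100 to deductible, leaving $9637; 25% of $9637 = $2409.25. Owner pays $4509.25; OOP now $4509.25.
Claim 2 — $11127: 25% coinsurance on $11127 = $2781.75. Owner owes $2781.75 (running OOP $7291).
Claim 3 — $1847: 25% coinsurance on $1847 = $461.75. Cost to owner: $461.75. OOP to date $7752.75.
Claim 4 — $2343: 25% coinsurance on $2343 = $585.75. Owner pays $585.75; OOP now $8338.50.
Claim 5 — $1700: deductible met; 25% of $1700 = $425. That would push OOP to $8763.50, over the $8350 cap, so owner pays $8350 − $8338.50 = $11.50.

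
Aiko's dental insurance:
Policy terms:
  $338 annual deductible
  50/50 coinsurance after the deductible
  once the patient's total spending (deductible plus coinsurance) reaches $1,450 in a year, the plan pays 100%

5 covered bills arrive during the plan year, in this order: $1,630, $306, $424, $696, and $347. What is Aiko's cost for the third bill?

$212

Bill 1, $1,630: deductible takes $338, $1,292 remains; patient's 50% is $646. Patient owes $984 (running OOP $984).
Bill 2, $306: deductible already satisfied, so patient's share is 50% × $306 = $153. Cost to patient: $153. OOP to date $1,137.
Bill 3, $424: deductible met; 50% of $424 = $212. Cost to patient: $212. OOP to date $1,349.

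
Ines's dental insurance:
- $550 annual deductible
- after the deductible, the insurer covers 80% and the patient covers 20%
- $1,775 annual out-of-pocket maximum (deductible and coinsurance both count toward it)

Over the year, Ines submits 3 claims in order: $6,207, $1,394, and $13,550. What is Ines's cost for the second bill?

$93.60

Claim 1 ($6,207): $550 finishes the deductible; $5,657 goes to coinsurance; patient's 20% is $1,131.40. Cost to patient: $1,681.40. OOP to date $1,681.40.
Claim 2 ($1,394): deductible already satisfied, so patient's share is 20% × $1,394 = $278.80. That would push OOP to $1,960.20, over the $1,775 cap, so patient pays $1,775 − $1,681.40 = $93.60.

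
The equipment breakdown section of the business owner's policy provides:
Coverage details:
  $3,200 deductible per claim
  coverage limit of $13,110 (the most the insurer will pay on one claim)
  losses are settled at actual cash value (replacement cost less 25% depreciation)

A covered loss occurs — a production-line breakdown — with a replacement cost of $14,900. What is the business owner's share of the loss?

At 25% depreciation, ACV = $14,900 − $3,725 = $11,175.
Subtract the deductible: $11,175 − $3,200 = $7,975.
$7,975 is within the $13,110 limit, so the insurer pays $7,975.
Out of pocket: $14,900 − $7,975 = $6,925.

$6,925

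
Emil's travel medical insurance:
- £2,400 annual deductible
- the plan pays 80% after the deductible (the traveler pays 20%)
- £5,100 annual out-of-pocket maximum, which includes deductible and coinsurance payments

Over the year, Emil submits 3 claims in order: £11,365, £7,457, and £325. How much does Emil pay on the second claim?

£907

#1 (£11,365): £2,400 to deductible, leaving £8,965; traveler's 20% is £1,793. Cost to traveler: £4,193. OOP to date £4,193.
#2 (£7,457): deductible already satisfied, so traveler's share is 20% × £7,457 = £1,491.40. That would push OOP to £5,684.40, over the £5,100 cap, so traveler pays £5,100 − £4,193 = £907.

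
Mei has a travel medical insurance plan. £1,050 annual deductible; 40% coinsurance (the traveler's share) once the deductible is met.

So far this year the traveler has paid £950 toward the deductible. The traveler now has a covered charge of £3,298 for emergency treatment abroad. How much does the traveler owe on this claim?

£1,379.20

£950 of the £1,050 deductible is already met, leaving £100.
After the £100 deductible portion, £3,298 − £100 = £3,198 is subject to coinsurance.
Coinsurance: £3,198 × 40% = £1,279.20.
Traveler responsibility: £100 + £1,279.20 = £1,379.20.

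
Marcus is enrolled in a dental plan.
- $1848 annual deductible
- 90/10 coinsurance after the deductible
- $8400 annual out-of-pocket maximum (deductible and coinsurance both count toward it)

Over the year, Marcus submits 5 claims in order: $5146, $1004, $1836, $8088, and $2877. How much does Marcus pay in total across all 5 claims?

Bill 1, $5146: deductible takes $1848, $3298 remains; patient's 10% is $329.80. Patient owes $2177.80 (running OOP $2177.80).
Bill 2, $1004: deductible already satisfied, so patient's share is 10% × $1004 = $100.40. Patient owes $100.40 (running OOP $2278.20).
Bill 3, $1836: 10% coinsurance on $1836 = $183.60. Patient owes $183.60 (running OOP $2461.80).
Bill 4, $8088: 10% coinsurance on $8088 = $808.80. Patient pays $808.80; OOP now $3270.60.
Bill 5, $2877: deductible already satisfied, so patient's share is 10% × $2877 = $287.70. Patient pays $287.70; OOP now $3558.30.
Total paid by the patient: $2177.80 + $100.40 + $183.60 + $808.80 + $287.70 = $3558.30.

$3558.30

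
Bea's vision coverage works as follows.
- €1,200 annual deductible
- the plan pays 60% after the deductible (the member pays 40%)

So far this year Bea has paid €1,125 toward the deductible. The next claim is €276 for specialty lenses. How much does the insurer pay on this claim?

€1,125 of the €1,200 deductible is already met, leaving €75.
The remaining €201 (= €276 − €75) moves to coinsurance.
Coinsurance: €201 × 40% = €80.40.
So the member owes €75 + €80.40 = €155.40.
The plan picks up €276 − €155.40 = €120.60.

€120.60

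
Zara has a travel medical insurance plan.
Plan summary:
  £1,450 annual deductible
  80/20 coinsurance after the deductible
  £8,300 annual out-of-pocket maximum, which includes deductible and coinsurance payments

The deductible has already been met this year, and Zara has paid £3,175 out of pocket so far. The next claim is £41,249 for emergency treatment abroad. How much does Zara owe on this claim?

With the deductible met, the entire £41,249 is subject to coinsurance.
Coinsurance: £41,249 × 20% = £8,249.80.
That would bring total out-of-pocket to £11,424.80, past the £8,300 cap. The traveler is capped at £8,300 − £3,175 = £5,125 on this claim.

£5,125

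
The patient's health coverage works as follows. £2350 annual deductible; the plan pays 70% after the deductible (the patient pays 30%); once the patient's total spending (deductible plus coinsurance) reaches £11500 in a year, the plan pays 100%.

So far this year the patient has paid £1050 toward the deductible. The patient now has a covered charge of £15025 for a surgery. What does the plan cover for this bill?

Deductible still to meet: £2350 − £1050 = £1300.
After the £1300 deductible portion, £15025 − £1300 = £13725 is subject to coinsurance.
Patient's 30% share of £13725 is £4117.50.
That puts the patient's cost at £1300 + £4117.50 = £5417.50 before any cap.
Cumulative spending £1050 + £5417.50 = £6467.50 stays under the £11500 maximum.
The plan picks up £15025 − £5417.50 = £9607.50.

£9607.50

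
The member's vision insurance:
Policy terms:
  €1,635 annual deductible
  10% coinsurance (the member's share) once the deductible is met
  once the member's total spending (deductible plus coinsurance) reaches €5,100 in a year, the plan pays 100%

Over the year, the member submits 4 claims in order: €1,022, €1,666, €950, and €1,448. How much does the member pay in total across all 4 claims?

€1,980.10

Claim 1 (€1,022): entire amount goes to the deductible. Member pays €1,022; OOP now €1,022.
Claim 2 (€1,666): €613 finishes the deductible; €1,053 goes to coinsurance; 10% of €1,053 = €105.30. Cost to member: €718.30. OOP to date €1,740.30.
Claim 3 (€950): deductible already satisfied, so member's share is 10% × €950 = €95. Member owes €95 (running OOP €1,835.30).
Claim 4 (€1,448): deductible already satisfied, so member's share is 10% × €1,448 = €144.80. Member owes €144.80 (running OOP €1,980.10).
Total paid by the member: €1,022 + €718.30 + €95 + €144.80 = €1,980.10.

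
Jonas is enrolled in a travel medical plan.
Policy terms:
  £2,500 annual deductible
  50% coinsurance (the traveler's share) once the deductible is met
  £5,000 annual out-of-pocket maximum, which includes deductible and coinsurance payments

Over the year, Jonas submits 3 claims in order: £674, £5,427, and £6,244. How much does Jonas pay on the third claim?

£699.50

Claim 1 (£674): fully absorbed by the deductible. Cost to traveler: £674. OOP to date £674.
Claim 2 (£5,427): deductible takes £1,826, £3,601 remains; 50% of £3,601 = £1,800.50. Traveler pays £3,626.50; OOP now £4,300.50.
Claim 3 (£6,244): deductible met; 50% of £6,244 = £3,122. That would push OOP to £7,422.50, over the £5,000 cap, so traveler pays £5,000 − £4,300.50 = £699.50.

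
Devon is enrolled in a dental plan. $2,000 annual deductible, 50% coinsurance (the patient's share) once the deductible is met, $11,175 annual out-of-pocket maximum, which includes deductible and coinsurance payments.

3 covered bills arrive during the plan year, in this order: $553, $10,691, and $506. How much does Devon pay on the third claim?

$253

#1 ($553): all of it applies to the deductible. Patient owes $553 (running OOP $553).
#2 ($10,691): $1,447 finishes the deductible; $9,244 goes to coinsurance; coinsurance $9,244 × 50% = $4,622. Cost to patient: $6,069. OOP to date $6,622.
#3 ($506): 50% coinsurance on $506 = $253. Patient pays $253; OOP now $6,875.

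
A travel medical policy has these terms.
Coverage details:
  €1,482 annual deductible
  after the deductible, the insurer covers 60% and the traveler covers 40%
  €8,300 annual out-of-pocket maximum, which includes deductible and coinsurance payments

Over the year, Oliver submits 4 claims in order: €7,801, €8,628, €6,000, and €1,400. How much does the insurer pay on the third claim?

€5,160.80

Bill 1, €7,801: €1,482 finishes the deductible; €6,319 goes to coinsurance; traveler's 40% is €2,527.60. Cost to traveler: €4,009.60. OOP to date €4,009.60. Plan pays €7,801 − €4,009.60 = €3,791.40.
Bill 2, €8,628: deductible met; 40% of €8,628 = €3,451.20. Cost to traveler: €3,451.20. OOP to date €7,460.80. Plan pays €8,628 − €3,451.20 = €5,176.80.
Bill 3, €6,000: 40% coinsurance on €6,000 = €2,400. OOP would hit €9,860.80 > €8,300, so the cap limits the traveler to €8,300 − €7,460.80 = €839.20. Insurer: €6,000 − €839.20 = €5,160.80.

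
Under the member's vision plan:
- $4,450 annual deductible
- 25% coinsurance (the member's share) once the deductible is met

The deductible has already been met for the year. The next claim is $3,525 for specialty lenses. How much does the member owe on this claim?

$881.25

With the deductible met, the entire $3,525 is subject to coinsurance.
Member's 25% share of $3,525 is $881.25.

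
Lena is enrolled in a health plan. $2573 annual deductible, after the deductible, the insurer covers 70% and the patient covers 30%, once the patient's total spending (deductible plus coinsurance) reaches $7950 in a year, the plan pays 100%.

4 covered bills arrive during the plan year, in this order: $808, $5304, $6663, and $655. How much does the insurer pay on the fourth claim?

$458.50

Claim 1 — $808: entire amount goes to the deductible. Patient owes $808 (running OOP $808). Plan pays $808 − $808 = $0.
Claim 2 — $5304: $1765 finishes the deductible; $3539 goes to coinsurance; patient's 30% is $1061.70. Patient pays $2826.70; OOP now $3634.70. Insurer: $5304 − $2826.70 = $2477.30.
Claim 3 — $6663: deductible met; 30% of $6663 = $1998.90. Cost to patient: $1998.90. OOP to date $5633.60. Insurer: $6663 − $1998.90 = $4664.10.
Claim 4 — $655: deductible met; 30% of $655 = $196.50. Cost to patient: $196.50. OOP to date $5830.10. Plan pays $655 − $196.50 = $458.50.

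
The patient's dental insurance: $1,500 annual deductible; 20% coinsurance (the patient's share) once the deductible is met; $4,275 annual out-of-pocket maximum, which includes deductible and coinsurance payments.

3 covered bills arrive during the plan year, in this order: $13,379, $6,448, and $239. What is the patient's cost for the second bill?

#1 ($13,379): $1,500 finishes the deductible; $11,879 goes to coinsurance; 20% of $11,879 = $2,375.80. Patient owes $3,875.80 (running OOP $3,875.80).
#2 ($6,448): 20% coinsurance on $6,448 = $1,289.60. Adding that to $3,875.80 gives $5,165.40, past the $4,275 cap; patient pays only $4,275 − $3,875.80 = $399.20.

$399.20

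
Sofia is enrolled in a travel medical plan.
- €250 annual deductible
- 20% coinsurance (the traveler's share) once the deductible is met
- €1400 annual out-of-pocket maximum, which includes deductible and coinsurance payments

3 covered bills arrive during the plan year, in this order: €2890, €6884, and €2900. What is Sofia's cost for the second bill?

#1 (€2890): €250 to deductible, leaving €2640; traveler's 20% is €528. Cost to traveler: €778. OOP to date €778.
#2 (€6884): deductible met; 20% of €6884 = €1376.80. OOP would hit €2154.80 > €1400, so the cap limits the traveler to €1400 − €778 = €622.

€622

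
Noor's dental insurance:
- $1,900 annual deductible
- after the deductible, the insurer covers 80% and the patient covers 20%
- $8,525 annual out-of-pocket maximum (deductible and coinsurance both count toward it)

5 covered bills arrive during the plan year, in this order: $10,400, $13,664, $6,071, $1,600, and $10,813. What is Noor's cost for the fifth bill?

$658

Bill 1, $10,400: deductible takes $1,900, $8,500 remains; patient's 20% is $1,700. Patient pays $3,600; OOP now $3,600.
Bill 2, $13,664: deductible met; 20% of $13,664 = $2,732.80. Patient pays $2,732.80; OOP now $6,332.80.
Bill 3, $6,071: 20% coinsurance on $6,071 = $1,214.20. Cost to patient: $1,214.20. OOP to date $7,547.
Bill 4, $1,600: deductible already satisfied, so patient's share is 20% × $1,600 = $320. Cost to patient: $320. OOP to date $7,867.
Bill 5, $10,813: deductible already satisfied, so patient's share is 20% × $10,813 = $2,162.60. Adding that to $7,867 gives $10,029.60, past the $8,525 cap; patient pays only $8,525 − $7,867 = $658.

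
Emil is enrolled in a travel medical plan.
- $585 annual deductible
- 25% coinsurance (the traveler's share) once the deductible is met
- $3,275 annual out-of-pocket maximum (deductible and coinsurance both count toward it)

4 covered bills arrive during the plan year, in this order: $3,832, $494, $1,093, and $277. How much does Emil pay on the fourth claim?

$69.25

#1 ($3,832): $585 to deductible, leaving $3,247; 25% of $3,247 = $811.75. Cost to traveler: $1,396.75. OOP to date $1,396.75.
#2 ($494): deductible already satisfied, so traveler's share is 25% × $494 = $123.50. Cost to traveler: $123.50. OOP to date $1,520.25.
#3 ($1,093): deductible already satisfied, so traveler's share is 25% × $1,093 = $273.25. Cost to traveler: $273.25. OOP to date $1,793.50.
#4 ($277): deductible already satisfied, so traveler's share is 25% × $277 = $69.25. Traveler pays $69.25; OOP now $1,862.75.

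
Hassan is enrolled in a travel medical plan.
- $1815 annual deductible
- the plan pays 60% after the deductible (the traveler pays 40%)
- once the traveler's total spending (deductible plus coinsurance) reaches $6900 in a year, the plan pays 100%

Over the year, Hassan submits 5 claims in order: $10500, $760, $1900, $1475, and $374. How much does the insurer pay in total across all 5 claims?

$8109

Claim 1 ($10500): $1815 finishes the deductible; $8685 goes to coinsurance; traveler's 40% is $3474. Cost to traveler: $5289. OOP to date $5289. Plan pays $10500 − $5289 = $5211.
Claim 2 ($760): deductible met; 40% of $760 = $304. Traveler pays $304; OOP now $5593. Plan pays $760 − $304 = $456.
Claim 3 ($1900): 40% coinsurance on $1900 = $760. Traveler pays $760; OOP now $6353. Plan pays $1900 − $760 = $1140.
Claim 4 ($1475): 40% coinsurance on $1475 = $590. Adding that to $6353 gives $6943, past the $6900 cap; traveler pays only $6900 − $6353 = $547. Plan pays $1475 − $547 = $928.
Claim 5 ($374): deductible already satisfied, so traveler's share is 40% × $374 = $149.60. Adding that to $6900 gives $7049.60, past the $6900 cap; traveler pays only $6900 − $6900 = $0. Plan pays $374 − $0 = $374.
Insurer total = bills − traveler's total = $15009 − $6900 = $8109.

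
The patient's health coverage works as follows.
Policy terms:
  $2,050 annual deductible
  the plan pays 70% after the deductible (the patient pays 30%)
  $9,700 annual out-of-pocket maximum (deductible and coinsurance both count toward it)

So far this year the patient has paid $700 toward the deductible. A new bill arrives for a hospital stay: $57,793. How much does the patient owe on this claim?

$9,000

Deductible still to meet: $2,050 − $700 = $1,350.
The remaining $56,443 (= $57,793 − $1,350) moves to coinsurance.
Coinsurance: $56,443 × 30% = $16,932.90.
So the patient owes $1,350 + $16,932.90 = $18,282.90 before any cap.
Adding $18,282.90 to the $700 already spent would give $18,982.90, which exceeds the $9,700 cap; the patient pays just $9,700 − $700 = $9,000.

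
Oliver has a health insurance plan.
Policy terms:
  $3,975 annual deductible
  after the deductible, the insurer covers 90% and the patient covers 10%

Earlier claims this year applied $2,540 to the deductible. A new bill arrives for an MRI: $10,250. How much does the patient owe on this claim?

Deductible still to meet: $3,975 − $2,540 = $1,435.
That leaves $10,250 − $1,435 = $8,815 for coinsurance.
Coinsurance: $8,815 × 10% = $881.50.
That puts the patient's cost at $1,435 + $881.50 = $2,316.50.

$2,316.50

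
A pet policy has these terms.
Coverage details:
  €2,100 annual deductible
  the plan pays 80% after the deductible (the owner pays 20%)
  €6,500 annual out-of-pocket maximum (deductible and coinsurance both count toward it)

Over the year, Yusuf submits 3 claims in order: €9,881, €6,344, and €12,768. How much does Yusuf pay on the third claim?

#1 (€9,881): deductible takes €2,100, €7,781 remains; coinsurance €7,781 × 20% = €1,556.20. Cost to owner: €3,656.20. OOP to date €3,656.20.
#2 (€6,344): deductible met; 20% of €6,344 = €1,268.80. Owner owes €1,268.80 (running OOP €4,925).
#3 (€12,768): deductible already satisfied, so owner's share is 20% × €12,768 = €2,553.60. Adding that to €4,925 gives €7,478.60, past the €6,500 cap; owner pays only €6,500 − €4,925 = €1,575.

€1,575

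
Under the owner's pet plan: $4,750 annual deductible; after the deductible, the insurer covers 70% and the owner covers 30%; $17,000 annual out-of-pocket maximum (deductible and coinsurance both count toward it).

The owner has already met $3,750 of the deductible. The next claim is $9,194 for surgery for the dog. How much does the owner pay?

$3,458.20

$3,750 of the $4,750 deductible is already met, leaving $1,000.
After the $1,000 deductible portion, $9,194 − $1,000 = $8,194 is subject to coinsurance.
Owner's 30% share of $8,194 is $2,458.20.
Owner responsibility before any cap: $1,000 + $2,458.20 = $3,458.20.
Total out-of-pocket so far would be $3,750 + $3,458.20 = $7,208.20, below the $17,000 cap — no reduction.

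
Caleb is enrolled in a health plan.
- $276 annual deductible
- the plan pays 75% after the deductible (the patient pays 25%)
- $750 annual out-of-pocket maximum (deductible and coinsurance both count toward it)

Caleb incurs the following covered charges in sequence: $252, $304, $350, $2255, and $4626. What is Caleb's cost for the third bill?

#1 ($252): entire amount goes to the deductible. Cost to patient: $252. OOP to date $252.
#2 ($304): $24 to deductible, leaving $280; coinsurance $280 × 25% = $70. Cost to patient: $94. OOP to date $346.
#3 ($350): deductible met; 25% of $350 = $87.50. Cost to patient: $87.50. OOP to date $433.50.

$87.50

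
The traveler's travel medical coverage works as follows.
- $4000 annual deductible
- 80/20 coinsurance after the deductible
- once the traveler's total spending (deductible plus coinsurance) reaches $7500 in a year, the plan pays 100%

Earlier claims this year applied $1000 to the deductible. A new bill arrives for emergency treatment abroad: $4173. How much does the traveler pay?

$3234.60

Deductible still to meet: $4000 − $1000 = $3000.
After the $3000 deductible portion, $4173 − $3000 = $1173 is subject to coinsurance.
Traveler's 20% share of $1173 is $234.60.
That puts the traveler's cost at $3000 + $234.60 = $3234.60 before any cap.
Total out-of-pocket so far would be $1000 + $3234.60 = $4234.60, below the $7500 cap — no reduction.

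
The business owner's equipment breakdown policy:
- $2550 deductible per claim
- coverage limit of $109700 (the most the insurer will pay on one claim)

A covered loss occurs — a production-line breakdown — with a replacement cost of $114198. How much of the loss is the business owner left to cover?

$4498

Less the $2550 deductible: $114198 − $2550 = $111648.
Since $111648 > $109700, the payout is capped at $109700.
The business owner bears the rest of the original loss: $114198 − $109700 = $4498.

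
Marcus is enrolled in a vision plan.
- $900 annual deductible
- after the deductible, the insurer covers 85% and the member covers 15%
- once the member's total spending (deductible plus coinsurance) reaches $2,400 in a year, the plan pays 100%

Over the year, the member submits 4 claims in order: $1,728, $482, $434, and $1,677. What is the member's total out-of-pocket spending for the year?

$1,413.15

Claim 1 — $1,728: deductible takes $900, $828 remains; coinsurance $828 × 15% = $124.20. Member owes $1,024.20 (running OOP $1,024.20).
Claim 2 — $482: deductible met; 15% of $482 = $72.30. Member pays $72.30; OOP now $1,096.50.
Claim 3 — $434: deductible already satisfied, so member's share is 15% × $434 = $65.10. Cost to member: $65.10. OOP to date $1,161.60.
Claim 4 — $1,677: deductible met; 15% of $1,677 = $251.55. Member owes $251.55 (running OOP $1,413.15).
Summing the member's payments: $1,024.20 + $72.30 + $65.10 + $251.55 = $1,413.15.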